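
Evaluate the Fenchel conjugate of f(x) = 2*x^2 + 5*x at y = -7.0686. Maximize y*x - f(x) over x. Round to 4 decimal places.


f*(y) = sup_x {y*x - a*x^2 - b*x} = sup_x {(y-b)*x - a*x^2}
FOC: (y - b) - 2a*x = 0 => x* = (y - b)/(2a)
x* = (-7.0686 - 5)/(2*2) = -3.0172
f*(-7.0686) = (y-b)^2/(4a) = (-7.0686 - 5)^2/(4*2)
= 145.6511/8 = 18.2064


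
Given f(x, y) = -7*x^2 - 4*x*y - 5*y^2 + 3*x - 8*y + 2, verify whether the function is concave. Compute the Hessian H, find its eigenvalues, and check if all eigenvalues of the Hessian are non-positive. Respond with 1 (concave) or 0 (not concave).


The Hessian of f(x,y) = -7*x^2 - 4*x*y - 5*y^2 + 3*x - 8*y + 2 is:
H = [[-14, -4], [-4, -10]]
Trace = -14 - 10 = -24
Determinant = -14*-10 - (-4)^2 = 124
Discriminant = (-24)^2 - 4*124 = 80.0
Eigenvalues: lambda_1 = -16.4721, lambda_2 = -7.5279
The function is concave.

1


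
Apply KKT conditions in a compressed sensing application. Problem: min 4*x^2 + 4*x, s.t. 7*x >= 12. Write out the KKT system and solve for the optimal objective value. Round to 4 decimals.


Step 1: Try lambda = 0 (constraint inactive).
x_unc = -4/(2*4) = -0.5
Check: 7*-0.5 = -3.5 < 12 -- violated!
Step 2: Constraint must be active: 7*x = 12
x* = 12/7 = 1.7143 (rounded; the exact value 12/7 is used below)
lambda = (2*4*(12/7) + 4)/7 = 2.5306
Step 3: Compute optimal value.
f(x*) = 4*(12/7)^2 + 4*(12/7) = 18.6122


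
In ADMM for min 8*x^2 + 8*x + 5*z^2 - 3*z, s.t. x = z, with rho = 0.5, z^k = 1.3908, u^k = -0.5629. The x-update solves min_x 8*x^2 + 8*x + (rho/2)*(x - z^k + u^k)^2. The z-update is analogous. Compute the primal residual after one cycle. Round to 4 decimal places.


ADMM iteration with rho = 0.5, z^k = 1.3908, u^k = -0.5629
Step 1: x-update.
Minimize 8*x^2 + 8*x + (0.5/2)*(x - 1.3908 - 0.5629)^2
FOC: (2*8 + 0.5)*x = -8 + 0.5*(1.3908 + 0.5629)
x^{k+1} = -0.4256
Step 2: z-update.
Minimize 5*z^2 - 3*z + (0.5/2)*(-0.4256 - z - 0.5629)^2
FOC: (2*5 + 0.5)*z = 3 + 0.5*(-0.4256 - 0.5629)
z^{k+1} = 0.2386
Step 3: u-update.
u^{k+1} = -0.5629 - 0.4256 - 0.2386 = -1.2272
Step 4: Primal residual = |-0.4256 - 0.2386| = 0.6643


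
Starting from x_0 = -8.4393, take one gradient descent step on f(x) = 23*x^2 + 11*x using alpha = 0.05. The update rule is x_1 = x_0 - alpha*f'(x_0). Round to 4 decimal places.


We compute the gradient at x_0 and apply the update.
f'(x) = 46*x + 11
f'(-8.4393) = 46*-8.4393 + 11 = -377.2078
x_1 = -8.4393 - 0.05*-377.2078 = 10.4211


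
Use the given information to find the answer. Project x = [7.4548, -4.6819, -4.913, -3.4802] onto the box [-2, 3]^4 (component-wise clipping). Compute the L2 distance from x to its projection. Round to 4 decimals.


Project each component onto [-2, 3].
clip(7.4548) = 3.0, clip(-4.6819) = -2.0, clip(-4.913) = -2.0, clip(-3.4802) = -2.0
Projection = [3.0, -2.0, -2.0, -2.0]
Squared diffs: [19.8452, 7.1926, 8.4856, 2.191]
Distance = sqrt(37.7144) = 6.1412


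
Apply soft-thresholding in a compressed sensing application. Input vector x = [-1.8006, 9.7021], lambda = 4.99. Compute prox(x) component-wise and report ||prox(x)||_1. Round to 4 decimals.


Soft-thresholding with lambda = 4.99:
prox(-1.8006) = sign(-1.8006)*max(|-1.8006| - 4.99, 0) = 0.0
prox(9.7021) = sign(9.7021)*max(|9.7021| - 4.99, 0) = 4.7121
prox(x) = [0.0, 4.7121]
||prox(x)||_1 = 0.0 + 4.7121 = 4.7121


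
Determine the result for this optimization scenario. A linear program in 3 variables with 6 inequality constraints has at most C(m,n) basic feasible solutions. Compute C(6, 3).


Each vertex corresponds to some choice of n active constraints out of m, so the number of vertices is at most C(m, n) = m! / (n!(m-n)!).
m = 6, n = 3
Numerator: 6 * 5 * 4
Denominator: 3! = 6
C(6, 3) = 20


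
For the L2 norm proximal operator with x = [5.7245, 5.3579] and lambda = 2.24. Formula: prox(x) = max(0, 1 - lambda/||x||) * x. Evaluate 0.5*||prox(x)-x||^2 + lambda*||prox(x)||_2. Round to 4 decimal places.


Step 1: Compute ||x||.
||x|| = 7.8407
Step 2: Compute scaling factor.
scale = max(0, 1 - 2.24/7.8407) = 0.7143
Step 3: prox(x) = [4.0891, 3.8272]
||prox(x)|| = 5.6007
Step 4: Proximal objective.
0.5*||prox-x||^2 = 2.5088
lambda*||prox|| = 12.5456
Total = 15.0544


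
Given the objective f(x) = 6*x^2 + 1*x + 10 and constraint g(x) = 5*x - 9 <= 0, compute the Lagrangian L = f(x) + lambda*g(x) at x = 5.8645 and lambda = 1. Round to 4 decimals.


Step 1: Evaluate f(x).
f(5.8645) = 6*5.8645^2 + 1*5.8645 + 10 = 222.2187
Step 2: Evaluate g(x).
g(5.8645) = 5*5.8645 - 9 = 20.3225
Step 3: Compute Lagrangian.
L = 222.2187 + 1*20.3225 = 242.5412


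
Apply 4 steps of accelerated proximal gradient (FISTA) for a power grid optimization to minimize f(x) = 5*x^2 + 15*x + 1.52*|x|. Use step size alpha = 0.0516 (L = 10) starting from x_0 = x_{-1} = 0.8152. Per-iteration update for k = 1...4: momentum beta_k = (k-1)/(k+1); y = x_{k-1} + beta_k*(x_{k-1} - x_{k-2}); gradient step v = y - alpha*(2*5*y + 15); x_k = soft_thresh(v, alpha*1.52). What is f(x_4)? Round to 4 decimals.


FISTA on f(x) = 5*x^2 + 15*x + 1.52*|x|
L = 10, alpha = 0.0516
Iteration 1: beta = 0.0, y = 0.8152 + 0.0*(0.8152 - 0.8152) = 0.8152
  grad(y) = 23.152, v = y - alpha*grad = -0.3794
  prox(v) = soft_thresh(-0.3794, 0.0784) = -0.301
Iteration 2: beta = 0.3333, y = -0.301 + 0.3333*(-0.301 - 0.8152) = -0.6731
  grad(y) = 8.2692, v = y - alpha*grad = -1.0998
  prox(v) = soft_thresh(-1.0998, 0.0784) = -1.0213
Iteration 3: beta = 0.5, y = -1.0213 + 0.5*(-1.0213 + 0.301) = -1.3815
  grad(y) = 1.185, v = y - alpha*grad = -1.4426
  prox(v) = soft_thresh(-1.4426, 0.0784) = -1.3642
Iteration 4: beta = 0.6, y = -1.3642 + 0.6*(-1.3642 + 1.0213) = -1.5699
  grad(y) = -0.6994, v = y - alpha*grad = -1.5339
  prox(v) = soft_thresh(-1.5339, 0.0784) = -1.4554
f(x_4) = 5*(-1.4554)^2 + 15*(-1.4554) + 1.52*|-1.4554| = -9.0278


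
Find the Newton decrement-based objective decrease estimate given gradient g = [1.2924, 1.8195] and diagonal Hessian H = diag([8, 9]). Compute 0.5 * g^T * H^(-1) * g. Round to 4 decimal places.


Step 1: H is diagonal, so H^(-1) * g = [0.1616, 0.2022].
Step 2: g^T H^(-1) g = sum_i g_i^2 / H_ii
  = (1.2924)^2/8 + (1.8195)^2/9
  = 0.2088 + 0.3678 = 0.5766
Step 3: Objective decrease = 0.5 * g^T H^(-1) g = 0.2883


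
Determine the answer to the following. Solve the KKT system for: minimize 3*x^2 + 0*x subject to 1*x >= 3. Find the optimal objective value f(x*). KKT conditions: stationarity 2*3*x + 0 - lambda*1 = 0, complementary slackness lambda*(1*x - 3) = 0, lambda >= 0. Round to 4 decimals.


Step 1: Try lambda = 0 (constraint inactive).
x_unc = 0/(2*3) = 0.0
Check: 1*0.0 = 0.0 < 3 -- violated!
Step 2: Constraint must be active: 1*x = 3
x* = 3/1 = 3.0
lambda = (2*3*3.0 + 0)/1 = 18.0
Step 3: Compute optimal value.
f(x*) = 3*3.0^2 + 0*3.0 = 27.0


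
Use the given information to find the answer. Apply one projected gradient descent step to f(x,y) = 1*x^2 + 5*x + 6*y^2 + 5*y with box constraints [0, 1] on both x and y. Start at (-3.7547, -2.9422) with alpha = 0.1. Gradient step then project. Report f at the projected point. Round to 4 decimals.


Step 1: Compute gradient at (-3.7547, -2.9422).
grad_x = 2*1*-3.7547 + 5 = -2.5094
grad_y = 2*6*-2.9422 + 5 = -30.3064
Step 2: Gradient step.
x_raw = -3.7547 - 0.1*-2.5094 = -3.5038
y_raw = -2.9422 - 0.1*-30.3064 = 0.0884
Step 3: Project onto [0, 1].
x_proj = clip(-3.5038) = 0.0
y_proj = clip(0.0884) = 0.0884
Step 4: Evaluate f.
f(0.0, 0.0884) = 0.4891


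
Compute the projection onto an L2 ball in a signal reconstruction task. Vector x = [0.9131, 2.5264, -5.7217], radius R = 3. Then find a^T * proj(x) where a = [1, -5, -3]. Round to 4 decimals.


Step 1: Compute ||x|| (intermediates to 6 decimals).
||x|| = sqrt(0.9131^2 + 2.5264^2 + (-5.7217)^2) = 6.320941
Step 2: Project.
Since ||x|| > R, scale = R/||x|| = 3/6.320941 = 0.474613, proj(x) = scale * x
proj(x) = [0.433369, 1.199062, -2.715593]
Step 3: Dot product.
a^T * proj(x) = 1*0.433369 - 5*1.199062 - 3*(-2.715593) = 2.5848


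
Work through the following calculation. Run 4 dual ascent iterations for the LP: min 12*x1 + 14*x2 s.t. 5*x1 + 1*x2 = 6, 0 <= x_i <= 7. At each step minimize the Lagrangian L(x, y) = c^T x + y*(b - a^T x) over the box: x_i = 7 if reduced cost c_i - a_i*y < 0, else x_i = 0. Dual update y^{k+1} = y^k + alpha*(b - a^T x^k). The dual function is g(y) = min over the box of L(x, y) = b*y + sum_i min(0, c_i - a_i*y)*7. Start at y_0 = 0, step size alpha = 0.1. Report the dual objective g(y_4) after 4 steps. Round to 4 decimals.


Dual ascent for LP: min 12*x1 + 14*x2, 5*x1 + 1*x2 = 6, 0 <= x_i <= 7
Step 1: y^k = 0.0, reduced costs: (12.0, 14.0)
  x^k = (0.0, 0.0), subgradient = b - a^T x = 6.0
  y^{k+1} = 0.0 + 0.1*6.0 = 0.6
Step 2: y^k = 0.6, reduced costs: (9.0, 13.4)
  x^k = (0.0, 0.0), subgradient = b - a^T x = 6.0
  y^{k+1} = 0.6 + 0.1*6.0 = 1.2
Step 3: y^k = 1.2, reduced costs: (6.0, 12.8)
  x^k = (0.0, 0.0), subgradient = b - a^T x = 6.0
  y^{k+1} = 1.2 + 0.1*6.0 = 1.8
Step 4: y^k = 1.8, reduced costs: (3.0, 12.2)
  x^k = (0.0, 0.0), subgradient = b - a^T x = 6.0
  y^{k+1} = 1.8 + 0.1*6.0 = 2.4
Dual objective at y_4 = 2.4: reduced costs (0.0, 11.6), box minimizer x = (0.0, 0.0)
g(y_4) = b*y + (c1 - a1*y)*x1 + (c2 - a2*y)*x2 = 6*2.4 + 0.0*0.0 + 11.6*0.0 = 14.4 + 0.0 + 0.0 = 14.4


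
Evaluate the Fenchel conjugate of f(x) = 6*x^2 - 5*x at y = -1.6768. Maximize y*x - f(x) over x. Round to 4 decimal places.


f*(y) = sup_x {y*x - a*x^2 - b*x} = sup_x {(y-b)*x - a*x^2}
FOC: (y - b) - 2a*x = 0 => x* = (y - b)/(2a)
x* = (-1.6768 + 5)/(2*6) = 0.2769
f*(-1.6768) = (y-b)^2/(4a) = (-1.6768 + 5)^2/(4*6)
= 11.0437/24 = 0.4602


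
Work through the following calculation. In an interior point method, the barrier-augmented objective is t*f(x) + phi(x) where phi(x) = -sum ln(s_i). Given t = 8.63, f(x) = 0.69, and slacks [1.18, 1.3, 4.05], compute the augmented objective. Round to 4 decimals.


Step 1: Compute log-barrier.
ln values: [0.1655, 0.2624, 1.3987]
phi = -(0.1655 + 0.2624 + 1.3987) = -1.8266
Step 2: Compute augmented objective.
t*f(x) = 8.63*0.69 = 5.9547
Total = 5.9547 - 1.8266 = 4.1281


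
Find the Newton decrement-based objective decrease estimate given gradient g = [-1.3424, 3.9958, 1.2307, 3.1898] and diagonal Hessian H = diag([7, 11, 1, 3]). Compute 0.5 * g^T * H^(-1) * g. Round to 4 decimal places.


Step 1: H is diagonal, so H^(-1) * g = [-0.1918, 0.3633, 1.2307, 1.0633].
Step 2: g^T H^(-1) g = sum_i g_i^2 / H_ii
  = (-1.3424)^2/7 + (3.9958)^2/11 + (1.2307)^2/1 + (3.1898)^2/3
  = 0.2574 + 1.4515 + 1.5146 + 3.3916 = 6.6152
Step 3: Objective decrease = 0.5 * g^T H^(-1) g = 3.3076


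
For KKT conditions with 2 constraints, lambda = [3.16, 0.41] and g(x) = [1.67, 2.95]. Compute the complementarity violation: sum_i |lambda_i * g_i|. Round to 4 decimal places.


KKT complementary slackness check:
lambda_1 * g_1 = 3.16 * 1.67 = 5.2772
lambda_2 * g_2 = 0.41 * 2.95 = 1.2095
Total violation = 5.2772 + 1.2095 = 6.4867


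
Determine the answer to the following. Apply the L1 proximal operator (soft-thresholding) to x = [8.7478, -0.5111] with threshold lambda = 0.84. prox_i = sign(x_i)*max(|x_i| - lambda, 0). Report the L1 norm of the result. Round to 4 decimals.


Soft-thresholding with lambda = 0.84:
prox(8.7478) = sign(8.7478)*max(|8.7478| - 0.84, 0) = 7.9078
prox(-0.5111) = sign(-0.5111)*max(|-0.5111| - 0.84, 0) = 0.0
prox(x) = [7.9078, 0.0]
||prox(x)||_1 = 7.9078 + 0.0 = 7.9078


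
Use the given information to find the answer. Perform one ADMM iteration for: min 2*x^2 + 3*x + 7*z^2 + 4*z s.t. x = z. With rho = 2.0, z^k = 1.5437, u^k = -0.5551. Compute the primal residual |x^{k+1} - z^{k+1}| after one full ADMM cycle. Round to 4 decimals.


ADMM iteration with rho = 2.0, z^k = 1.5437, u^k = -0.5551
Step 1: x-update.
Minimize 2*x^2 + 3*x + (2.0/2)*(x - 1.5437 - 0.5551)^2
FOC: (2*2 + 2.0)*x = -3 + 2.0*(1.5437 + 0.5551)
x^{k+1} = 0.1996
Step 2: z-update.
Minimize 7*z^2 + 4*z + (2.0/2)*(0.1996 - z - 0.5551)^2
FOC: (2*7 + 2.0)*z = -4 + 2.0*(0.1996 - 0.5551)
z^{k+1} = -0.2944
Step 3: u-update.
u^{k+1} = -0.5551 + 0.1996 + 0.2944 = -0.0611
Step 4: Primal residual = |0.1996 + 0.2944| = 0.494


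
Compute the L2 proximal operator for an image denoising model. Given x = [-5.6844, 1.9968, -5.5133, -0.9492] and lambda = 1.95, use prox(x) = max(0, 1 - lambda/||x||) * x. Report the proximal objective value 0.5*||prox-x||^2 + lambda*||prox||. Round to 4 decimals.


Step 1: Compute ||x||.
||x|| = 8.2217
Step 2: Compute scaling factor.
scale = max(0, 1 - 1.95/8.2217) = 0.7628
Step 3: prox(x) = [-4.3362, 1.5232, -4.2057, -0.7241]
||prox(x)|| = 6.2717
Step 4: Proximal objective.
0.5*||prox-x||^2 = 1.9013
lambda*||prox|| = 12.2298
Total = 14.1312


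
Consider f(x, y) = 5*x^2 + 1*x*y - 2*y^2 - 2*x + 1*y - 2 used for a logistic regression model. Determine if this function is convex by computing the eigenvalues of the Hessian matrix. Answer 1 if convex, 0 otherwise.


The Hessian of f(x,y) = 5*x^2 + 1*x*y - 2*y^2 - 2*x + 1*y - 2 is:
H = [[10, 1], [1, -4]]
Trace = 10 - 4 = 6
Determinant = 10*-4 - (1)^2 = -41
Discriminant = (6)^2 - 4*-41 = 200.0
Eigenvalues: lambda_1 = -4.0711, lambda_2 = 10.0711
The function is not convex.

0


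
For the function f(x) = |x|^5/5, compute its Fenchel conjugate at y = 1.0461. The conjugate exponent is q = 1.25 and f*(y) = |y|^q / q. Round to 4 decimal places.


The conjugate exponent q satisfies 1/p + 1/q = 1.
p = 5, so q = 5/(5 - 1) = 1.25
|y|^q = 1.0461^1.25 = 1.058
f*(1.0461) = 1.058 / 1.25 = 0.8464


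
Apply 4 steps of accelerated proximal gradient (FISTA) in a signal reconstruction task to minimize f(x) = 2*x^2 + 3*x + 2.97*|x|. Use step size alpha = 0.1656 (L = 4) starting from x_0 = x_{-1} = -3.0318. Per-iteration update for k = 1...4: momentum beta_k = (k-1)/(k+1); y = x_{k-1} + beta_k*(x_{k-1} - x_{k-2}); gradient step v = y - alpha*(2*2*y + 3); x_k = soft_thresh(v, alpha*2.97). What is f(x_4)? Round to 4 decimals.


FISTA on f(x) = 2*x^2 + 3*x + 2.97*|x|
L = 4, alpha = 0.1656
Iteration 1: beta = 0.0, y = -3.0318 + 0.0*(-3.0318 + 3.0318) = -3.0318
  grad(y) = -9.1272, v = y - alpha*grad = -1.5203
  prox(v) = soft_thresh(-1.5203, 0.4918) = -1.0285
Iteration 2: beta = 0.3333, y = -1.0285 + 0.3333*(-1.0285 + 3.0318) = -0.3607
  grad(y) = 1.557, v = y - alpha*grad = -0.6186
  prox(v) = soft_thresh(-0.6186, 0.4918) = -0.1268
Iteration 3: beta = 0.5, y = -0.1268 + 0.5*(-0.1268 + 1.0285) = 0.3241
  grad(y) = 4.2965, v = y - alpha*grad = -0.3874
  prox(v) = soft_thresh(-0.3874, 0.4918) = 0.0
Iteration 4: beta = 0.6, y = 0.0 + 0.6*(0.0 + 0.1268) = 0.0761
  grad(y) = 3.3042, v = y - alpha*grad = -0.4711
  prox(v) = soft_thresh(-0.4711, 0.4918) = 0.0
f(x_4) = 2*0.0^2 + 3*0.0 + 2.97*|0.0| = 0.0


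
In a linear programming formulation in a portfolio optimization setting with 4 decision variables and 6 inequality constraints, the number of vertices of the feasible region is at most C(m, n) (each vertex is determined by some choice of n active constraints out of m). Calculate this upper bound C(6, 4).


Each vertex corresponds to some choice of n active constraints out of m, so the number of vertices is at most C(m, n) = m! / (n!(m-n)!).
m = 6, n = 4
Numerator: 6 * 5 * 4 * 3
Denominator: 4! = 24
C(6, 4) = 15


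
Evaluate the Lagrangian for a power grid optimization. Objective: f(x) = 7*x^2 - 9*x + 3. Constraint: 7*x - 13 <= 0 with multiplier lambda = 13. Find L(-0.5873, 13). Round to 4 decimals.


Step 1: Evaluate f(x).
f(-0.5873) = 7*(-0.5873)^2 - 9*(-0.5873) + 3 = 10.7001
Step 2: Evaluate g(x).
g(-0.5873) = 7*-0.5873 - 13 = -17.1111
Step 3: Compute Lagrangian.
L = 10.7001 + 13*-17.1111 = -211.7442


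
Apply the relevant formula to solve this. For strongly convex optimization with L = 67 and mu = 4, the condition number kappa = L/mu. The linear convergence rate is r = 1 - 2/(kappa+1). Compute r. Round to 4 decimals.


Step 1: Compute the condition number.
kappa = L/mu = 67/4 = 16.75
Step 2: Compute the convergence rate.
r = 1 - 2/(kappa + 1) = 1 - 2*mu/(L + mu) = (L - mu)/(L + mu) = 63/71 = 0.8873


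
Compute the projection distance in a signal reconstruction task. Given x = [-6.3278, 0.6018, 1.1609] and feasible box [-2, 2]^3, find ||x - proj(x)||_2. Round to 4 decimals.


Project each component onto [-2, 2].
clip(-6.3278) = -2.0, clip(0.6018) = 0.6018, clip(1.1609) = 1.1609
Projection = [-2.0, 0.6018, 1.1609]
Squared diffs: [18.7299, 0.0, 0.0]
Distance = sqrt(18.7299) = 4.3278


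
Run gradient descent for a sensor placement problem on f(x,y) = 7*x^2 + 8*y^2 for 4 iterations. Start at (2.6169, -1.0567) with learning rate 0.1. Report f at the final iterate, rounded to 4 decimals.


Gradient descent on f(x,y) = 7*x^2 + 8*y^2.
Starting point: (2.6169, -1.0567), alpha = 0.1
Step 1: grad_x = 2*7*2.6169 = 36.6366, grad_y = 2*8*-1.0567 = -16.9072
  x_1 = 2.6169 - 0.1*36.6366 = -1.0468
  y_1 = -1.0567 - 0.1*-16.9072 = 0.634
Step 2: grad_x = 2*7*-1.0468 = -14.6546, grad_y = 2*8*0.634 = 10.1443
  x_2 = -1.0468 - 0.1*-14.6546 = 0.4187
  y_2 = 0.634 - 0.1*10.1443 = -0.3804
Step 3: grad_x = 2*7*0.4187 = 5.8619, grad_y = 2*8*-0.3804 = -6.0866
  x_3 = 0.4187 - 0.1*5.8619 = -0.1675
  y_3 = -0.3804 - 0.1*-6.0866 = 0.2282
Step 4: grad_x = 2*7*-0.1675 = -2.3447, grad_y = 2*8*0.2282 = 3.652
  x_4 = -0.1675 - 0.1*-2.3447 = 0.067
  y_4 = 0.2282 - 0.1*3.652 = -0.1369
f(0.067, -0.1369) = 7*0.067^2 + 8*(-0.1369)^2 = 0.1815


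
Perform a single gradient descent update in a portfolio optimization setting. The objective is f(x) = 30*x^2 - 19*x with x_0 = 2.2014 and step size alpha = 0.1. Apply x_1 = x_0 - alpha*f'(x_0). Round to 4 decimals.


We compute the gradient at x_0 and apply the update.
f'(x) = 60*x - 19
f'(2.2014) = 60*2.2014 - 19 = 113.084
x_1 = 2.2014 - 0.1*113.084 = -9.107


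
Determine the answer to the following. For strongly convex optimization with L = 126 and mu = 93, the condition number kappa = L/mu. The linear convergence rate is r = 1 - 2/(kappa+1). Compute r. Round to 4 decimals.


Step 1: Compute the condition number.
kappa = L/mu = 126/93 = 1.3548
Step 2: Compute the convergence rate.
r = 1 - 2/(kappa + 1) = 1 - 2*mu/(L + mu) = (L - mu)/(L + mu) = 33/219 = 0.1507


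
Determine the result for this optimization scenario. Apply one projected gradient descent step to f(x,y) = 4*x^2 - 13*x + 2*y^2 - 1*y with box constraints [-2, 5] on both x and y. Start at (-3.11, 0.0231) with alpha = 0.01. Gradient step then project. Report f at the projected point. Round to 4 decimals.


Step 1: Compute gradient at (-3.11, 0.0231).
grad_x = 2*4*-3.11 - 13 = -37.88
grad_y = 2*2*0.0231 - 1 = -0.9076
Step 2: Gradient step.
x_raw = -3.11 - 0.01*-37.88 = -2.7312
y_raw = 0.0231 - 0.01*-0.9076 = 0.0322
Step 3: Project onto [-2, 5].
x_proj = clip(-2.7312) = -2.0
y_proj = clip(0.0322) = 0.0322
Step 4: Evaluate f.
f(-2.0, 0.0322) = 41.9699


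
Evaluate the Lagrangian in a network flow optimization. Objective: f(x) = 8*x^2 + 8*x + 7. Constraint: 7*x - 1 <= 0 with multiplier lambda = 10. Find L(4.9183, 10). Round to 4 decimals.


Step 1: Evaluate f(x).
f(4.9183) = 8*4.9183^2 + 8*4.9183 + 7 = 239.8638
Step 2: Evaluate g(x).
g(4.9183) = 7*4.9183 - 1 = 33.4281
Step 3: Compute Lagrangian.
L = 239.8638 + 10*33.4281 = 574.1448


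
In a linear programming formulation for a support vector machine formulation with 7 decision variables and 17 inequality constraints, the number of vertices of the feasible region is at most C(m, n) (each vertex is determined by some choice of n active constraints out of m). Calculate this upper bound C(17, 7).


Each vertex corresponds to some choice of n active constraints out of m, so the number of vertices is at most C(m, n) = m! / (n!(m-n)!).
m = 17, n = 7
Numerator: 17 * 16 * 15 * 14 * 13 * 12 * 11
Denominator: 7! = 5040
C(17, 7) = 19448


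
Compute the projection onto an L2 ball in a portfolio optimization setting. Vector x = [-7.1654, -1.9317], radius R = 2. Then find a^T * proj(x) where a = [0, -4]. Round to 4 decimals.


Step 1: Compute ||x|| (intermediates to 6 decimals).
||x|| = sqrt((-7.1654)^2 + (-1.9317)^2) = 7.421214
Step 2: Project.
Since ||x|| > R, scale = R/||x|| = 2/7.421214 = 0.269498, proj(x) = scale * x
proj(x) = [-1.931061, -0.520589]
Step 3: Dot product.
a^T * proj(x) = 0*(-1.931061) - 4*(-0.520589) = 2.0824


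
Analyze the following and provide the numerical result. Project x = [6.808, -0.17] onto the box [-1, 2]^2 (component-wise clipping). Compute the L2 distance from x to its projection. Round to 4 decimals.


Project each component onto [-1, 2].
clip(6.808) = 2.0, clip(-0.17) = -0.17
Projection = [2.0, -0.17]
Squared diffs: [23.1169, 0.0]
Distance = sqrt(23.1169) = 4.808


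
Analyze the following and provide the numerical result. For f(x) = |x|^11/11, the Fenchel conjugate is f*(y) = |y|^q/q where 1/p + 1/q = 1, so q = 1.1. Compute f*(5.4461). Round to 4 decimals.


The conjugate exponent q satisfies 1/p + 1/q = 1.
p = 11, so q = 11/(11 - 1) = 1.1
|y|^q = 5.4461^1.1 = 6.452
f*(5.4461) = 6.452 / 1.1 = 5.8655


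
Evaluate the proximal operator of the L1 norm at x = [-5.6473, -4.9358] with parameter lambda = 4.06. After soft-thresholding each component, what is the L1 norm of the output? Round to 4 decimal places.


Soft-thresholding with lambda = 4.06:
prox(-5.6473) = sign(-5.6473)*max(|-5.6473| - 4.06, 0) = -1.5873
prox(-4.9358) = sign(-4.9358)*max(|-4.9358| - 4.06, 0) = -0.8758
prox(x) = [-1.5873, -0.8758]
||prox(x)||_1 = 1.5873 + 0.8758 = 2.4631


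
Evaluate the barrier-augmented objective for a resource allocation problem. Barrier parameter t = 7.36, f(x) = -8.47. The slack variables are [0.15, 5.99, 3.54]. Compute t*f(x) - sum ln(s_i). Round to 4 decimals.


Step 1: Compute log-barrier.
ln values: [-1.8971, 1.7901, 1.2641]
phi = -(-1.8971 + 1.7901 + 1.2641) = -1.1571
Step 2: Compute augmented objective.
t*f(x) = 7.36*-8.47 = -62.3392
Total = -62.3392 - 1.1571 = -63.4963


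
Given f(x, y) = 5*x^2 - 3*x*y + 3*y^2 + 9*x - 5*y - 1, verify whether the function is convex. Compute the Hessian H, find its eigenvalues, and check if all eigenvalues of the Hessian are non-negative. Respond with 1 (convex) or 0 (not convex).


The Hessian of f(x,y) = 5*x^2 - 3*x*y + 3*y^2 + 9*x - 5*y - 1 is:
H = [[10, -3], [-3, 6]]
Trace = 10 + 6 = 16
Determinant = 10*6 - (-3)^2 = 51
Discriminant = (16)^2 - 4*51 = 52.0
Eigenvalues: lambda_1 = 4.3944, lambda_2 = 11.6056
The function is convex.

1


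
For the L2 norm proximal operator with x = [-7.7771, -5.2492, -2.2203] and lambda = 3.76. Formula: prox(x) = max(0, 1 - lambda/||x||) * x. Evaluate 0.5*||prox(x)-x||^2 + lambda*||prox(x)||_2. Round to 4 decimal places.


Step 1: Compute ||x||.
||x|| = 9.6419
Step 2: Compute scaling factor.
scale = max(0, 1 - 3.76/9.6419) = 0.61
Step 3: prox(x) = [-4.7443, -3.2022, -1.3545]
||prox(x)|| = 5.8819
Step 4: Proximal objective.
0.5*||prox-x||^2 = 7.0688
lambda*||prox|| = 22.1159
Total = 29.1849


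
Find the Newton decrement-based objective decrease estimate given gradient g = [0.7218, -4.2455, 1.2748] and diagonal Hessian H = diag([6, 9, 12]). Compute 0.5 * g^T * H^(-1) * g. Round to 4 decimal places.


Step 1: H is diagonal, so H^(-1) * g = [0.1203, -0.4717, 0.1062].
Step 2: g^T H^(-1) g = sum_i g_i^2 / H_ii
  = (0.7218)^2/6 + (-4.2455)^2/9 + (1.2748)^2/12
  = 0.0868 + 2.0027 + 0.1354 = 2.225
Step 3: Objective decrease = 0.5 * g^T H^(-1) g = 1.1125


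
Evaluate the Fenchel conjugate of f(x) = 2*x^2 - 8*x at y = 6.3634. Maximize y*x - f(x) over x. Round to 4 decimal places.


f*(y) = sup_x {y*x - a*x^2 - b*x} = sup_x {(y-b)*x - a*x^2}
FOC: (y - b) - 2a*x = 0 => x* = (y - b)/(2a)
x* = (6.3634 + 8)/(2*2) = 3.5909
f*(6.3634) = (y-b)^2/(4a) = (6.3634 + 8)^2/(4*2)
= 206.3073/8 = 25.7884


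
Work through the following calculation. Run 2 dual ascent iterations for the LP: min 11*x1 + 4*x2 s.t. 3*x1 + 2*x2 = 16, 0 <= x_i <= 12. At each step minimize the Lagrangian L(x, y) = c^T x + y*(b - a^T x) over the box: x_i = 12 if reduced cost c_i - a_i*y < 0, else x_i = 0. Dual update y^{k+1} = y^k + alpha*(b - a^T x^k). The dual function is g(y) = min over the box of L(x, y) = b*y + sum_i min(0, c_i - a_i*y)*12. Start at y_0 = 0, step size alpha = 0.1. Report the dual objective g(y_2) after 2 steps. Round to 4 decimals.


Dual ascent for LP: min 11*x1 + 4*x2, 3*x1 + 2*x2 = 16, 0 <= x_i <= 12
Step 1: y^k = 0.0, reduced costs: (11.0, 4.0)
  x^k = (0.0, 0.0), subgradient = b - a^T x = 16.0
  y^{k+1} = 0.0 + 0.1*16.0 = 1.6
Step 2: y^k = 1.6, reduced costs: (6.2, 0.8)
  x^k = (0.0, 0.0), subgradient = b - a^T x = 16.0
  y^{k+1} = 1.6 + 0.1*16.0 = 3.2
Dual objective at y_2 = 3.2: reduced costs (1.4, -2.4), box minimizer x = (0.0, 12.0)
g(y_2) = b*y + (c1 - a1*y)*x1 + (c2 - a2*y)*x2 = 16*3.2 + 1.4*0.0 + (-2.4)*12.0 = 51.2 + 0.0 - 28.8 = 22.4


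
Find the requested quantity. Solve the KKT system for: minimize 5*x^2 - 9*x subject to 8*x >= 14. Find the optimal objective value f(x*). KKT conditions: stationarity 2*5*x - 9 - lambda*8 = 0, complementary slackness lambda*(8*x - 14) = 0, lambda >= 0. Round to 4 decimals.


Step 1: Try lambda = 0 (constraint inactive).
x_unc = 9/(2*5) = 0.9
Check: 8*0.9 = 7.2 < 14 -- violated!
Step 2: Constraint must be active: 8*x = 14
x* = 14/8 = 1.75
lambda = (2*5*1.75 - 9)/8 = 1.0625
Step 3: Compute optimal value.
f(x*) = 5*1.75^2 - 9*1.75 = -0.4375


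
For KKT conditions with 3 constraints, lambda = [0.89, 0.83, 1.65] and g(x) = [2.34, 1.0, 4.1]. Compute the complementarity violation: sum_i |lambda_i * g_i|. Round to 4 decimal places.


KKT complementary slackness check:
lambda_1 * g_1 = 0.89 * 2.34 = 2.0826
lambda_2 * g_2 = 0.83 * 1.0 = 0.83
lambda_3 * g_3 = 1.65 * 4.1 = 6.765
Total violation = 2.0826 + 0.83 + 6.765 = 9.6776


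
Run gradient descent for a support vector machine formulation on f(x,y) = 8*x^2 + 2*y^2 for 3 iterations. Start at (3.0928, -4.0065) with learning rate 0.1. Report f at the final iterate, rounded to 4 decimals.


Gradient descent on f(x,y) = 8*x^2 + 2*y^2.
Starting point: (3.0928, -4.0065), alpha = 0.1
Step 1: grad_x = 2*8*3.0928 = 49.4848, grad_y = 2*2*-4.0065 = -16.026
  x_1 = 3.0928 - 0.1*49.4848 = -1.8557
  y_1 = -4.0065 - 0.1*-16.026 = -2.4039
Step 2: grad_x = 2*8*-1.8557 = -29.6909, grad_y = 2*2*-2.4039 = -9.6156
  x_2 = -1.8557 - 0.1*-29.6909 = 1.1134
  y_2 = -2.4039 - 0.1*-9.6156 = -1.4423
Step 3: grad_x = 2*8*1.1134 = 17.8145, grad_y = 2*2*-1.4423 = -5.7694
  x_3 = 1.1134 - 0.1*17.8145 = -0.668
  y_3 = -1.4423 - 0.1*-5.7694 = -0.8654
f(-0.668, -0.8654) = 8*(-0.668)^2 + 2*(-0.8654)^2 = 5.0681


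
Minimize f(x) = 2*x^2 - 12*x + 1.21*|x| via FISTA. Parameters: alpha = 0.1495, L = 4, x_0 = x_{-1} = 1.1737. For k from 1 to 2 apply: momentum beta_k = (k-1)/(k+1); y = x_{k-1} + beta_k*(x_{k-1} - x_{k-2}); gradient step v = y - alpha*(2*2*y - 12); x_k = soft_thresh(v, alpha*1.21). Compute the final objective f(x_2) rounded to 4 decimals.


FISTA on f(x) = 2*x^2 - 12*x + 1.21*|x|
L = 4, alpha = 0.1495
Iteration 1: beta = 0.0, y = 1.1737 + 0.0*(1.1737 - 1.1737) = 1.1737
  grad(y) = -7.3052, v = y - alpha*grad = 2.2658
  prox(v) = soft_thresh(2.2658, 0.1809) = 2.0849
Iteration 2: beta = 0.3333, y = 2.0849 + 0.3333*(2.0849 - 1.1737) = 2.3887
  grad(y) = -2.4453, v = y - alpha*grad = 2.7542
  prox(v) = soft_thresh(2.7542, 0.1809) = 2.5734
f(x_2) = 2*2.5734^2 - 12*2.5734 + 1.21*|2.5734| = -14.5222


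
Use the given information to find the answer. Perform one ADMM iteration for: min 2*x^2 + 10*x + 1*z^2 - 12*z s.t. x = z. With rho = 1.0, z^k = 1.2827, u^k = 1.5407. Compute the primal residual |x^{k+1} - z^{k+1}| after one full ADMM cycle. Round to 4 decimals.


ADMM iteration with rho = 1.0, z^k = 1.2827, u^k = 1.5407
Step 1: x-update.
Minimize 2*x^2 + 10*x + (1.0/2)*(x - 1.2827 + 1.5407)^2
FOC: (2*2 + 1.0)*x = -10 + 1.0*(1.2827 - 1.5407)
x^{k+1} = -2.0516
Step 2: z-update.
Minimize 1*z^2 - 12*z + (1.0/2)*(-2.0516 - z + 1.5407)^2
FOC: (2*1 + 1.0)*z = 12 + 1.0*(-2.0516 + 1.5407)
z^{k+1} = 3.8297
Step 3: u-update.
u^{k+1} = 1.5407 - 2.0516 - 3.8297 = -4.3406
Step 4: Primal residual = |-2.0516 - 3.8297| = 5.8813


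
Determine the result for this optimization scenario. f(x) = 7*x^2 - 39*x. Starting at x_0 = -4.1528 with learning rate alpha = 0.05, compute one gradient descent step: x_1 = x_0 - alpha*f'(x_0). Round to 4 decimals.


We compute the gradient at x_0 and apply the update.
f'(x) = 14*x - 39
f'(-4.1528) = 14*-4.1528 - 39 = -97.1392
x_1 = -4.1528 - 0.05*-97.1392 = 0.7042


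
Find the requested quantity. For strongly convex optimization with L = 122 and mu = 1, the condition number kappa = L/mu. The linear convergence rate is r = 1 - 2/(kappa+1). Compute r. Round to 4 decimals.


Step 1: Compute the condition number.
kappa = L/mu = 122/1 = 122.0
Step 2: Compute the convergence rate.
r = 1 - 2/(kappa + 1) = 1 - 2*mu/(L + mu) = (L - mu)/(L + mu) = 121/123 = 0.9837


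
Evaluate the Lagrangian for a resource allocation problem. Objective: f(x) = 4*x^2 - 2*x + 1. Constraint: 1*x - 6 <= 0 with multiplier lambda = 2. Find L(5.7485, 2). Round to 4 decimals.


Step 1: Evaluate f(x).
f(5.7485) = 4*5.7485^2 - 2*5.7485 + 1 = 121.684
Step 2: Evaluate g(x).
g(5.7485) = 1*5.7485 - 6 = -0.2515
Step 3: Compute Lagrangian.
L = 121.684 + 2*-0.2515 = 121.181


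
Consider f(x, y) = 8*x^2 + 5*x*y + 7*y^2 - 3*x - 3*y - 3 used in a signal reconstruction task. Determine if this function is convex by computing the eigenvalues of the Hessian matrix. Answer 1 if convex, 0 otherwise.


The Hessian of f(x,y) = 8*x^2 + 5*x*y + 7*y^2 - 3*x - 3*y - 3 is:
H = [[16, 5], [5, 14]]
Trace = 16 + 14 = 30
Determinant = 16*14 - (5)^2 = 199
Discriminant = (30)^2 - 4*199 = 104.0
Eigenvalues: lambda_1 = 9.901, lambda_2 = 20.099
The function is convex.

1


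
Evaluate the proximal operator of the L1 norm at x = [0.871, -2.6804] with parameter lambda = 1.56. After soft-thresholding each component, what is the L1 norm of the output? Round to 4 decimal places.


Soft-thresholding with lambda = 1.56:
prox(0.871) = sign(0.871)*max(|0.871| - 1.56, 0) = 0.0
prox(-2.6804) = sign(-2.6804)*max(|-2.6804| - 1.56, 0) = -1.1204
prox(x) = [0.0, -1.1204]
||prox(x)||_1 = 0.0 + 1.1204 = 1.1204


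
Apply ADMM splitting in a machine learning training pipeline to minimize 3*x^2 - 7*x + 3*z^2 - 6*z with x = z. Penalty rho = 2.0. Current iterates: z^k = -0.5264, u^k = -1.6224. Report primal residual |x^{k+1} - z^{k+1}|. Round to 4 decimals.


ADMM iteration with rho = 2.0, z^k = -0.5264, u^k = -1.6224
Step 1: x-update.
Minimize 3*x^2 - 7*x + (2.0/2)*(x + 0.5264 - 1.6224)^2
FOC: (2*3 + 2.0)*x = 7 + 2.0*(-0.5264 + 1.6224)
x^{k+1} = 1.149
Step 2: z-update.
Minimize 3*z^2 - 6*z + (2.0/2)*(1.149 - z - 1.6224)^2
FOC: (2*3 + 2.0)*z = 6 + 2.0*(1.149 - 1.6224)
z^{k+1} = 0.6317
Step 3: u-update.
u^{k+1} = -1.6224 + 1.149 - 0.6317 = -1.1051
Step 4: Primal residual = |1.149 - 0.6317| = 0.5174


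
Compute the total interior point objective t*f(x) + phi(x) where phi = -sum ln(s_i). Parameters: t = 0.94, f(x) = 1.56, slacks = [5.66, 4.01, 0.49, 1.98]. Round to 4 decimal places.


Step 1: Compute log-barrier.
ln values: [1.7334, 1.3888, -0.7133, 0.6831]
phi = -(1.7334 + 1.3888 - 0.7133 + 0.6831) = -3.092
Step 2: Compute augmented objective.
t*f(x) = 0.94*1.56 = 1.4664
Total = 1.4664 - 3.092 = -1.6256


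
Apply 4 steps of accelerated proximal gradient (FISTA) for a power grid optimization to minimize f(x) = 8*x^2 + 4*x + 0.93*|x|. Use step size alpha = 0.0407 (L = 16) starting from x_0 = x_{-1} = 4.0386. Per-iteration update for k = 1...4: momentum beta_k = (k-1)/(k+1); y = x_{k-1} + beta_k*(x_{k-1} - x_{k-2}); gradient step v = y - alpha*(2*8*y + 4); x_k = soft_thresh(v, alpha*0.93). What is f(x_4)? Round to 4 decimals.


FISTA on f(x) = 8*x^2 + 4*x + 0.93*|x|
L = 16, alpha = 0.0407
Iteration 1: beta = 0.0, y = 4.0386 + 0.0*(4.0386 - 4.0386) = 4.0386
  grad(y) = 68.6176, v = y - alpha*grad = 1.2459
  prox(v) = soft_thresh(1.2459, 0.0379) = 1.208
Iteration 2: beta = 0.3333, y = 1.208 + 0.3333*(1.208 - 4.0386) = 0.2645
  grad(y) = 8.2317, v = y - alpha*grad = -0.0705
  prox(v) = soft_thresh(-0.0705, 0.0379) = -0.0327
Iteration 3: beta = 0.5, y = -0.0327 + 0.5*(-0.0327 - 1.208) = -0.6531
  grad(y) = -6.4488, v = y - alpha*grad = -0.3906
  prox(v) = soft_thresh(-0.3906, 0.0379) = -0.3527
Iteration 4: beta = 0.6, y = -0.3527 + 0.6*(-0.3527 + 0.0327) = -0.5448
  grad(y) = -4.7161, v = y - alpha*grad = -0.3528
  prox(v) = soft_thresh(-0.3528, 0.0379) = -0.315
f(x_4) = 8*(-0.315)^2 + 4*(-0.315) + 0.93*|-0.315| = -0.1733


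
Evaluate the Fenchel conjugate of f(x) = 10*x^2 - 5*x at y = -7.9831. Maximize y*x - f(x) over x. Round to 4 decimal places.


f*(y) = sup_x {y*x - a*x^2 - b*x} = sup_x {(y-b)*x - a*x^2}
FOC: (y - b) - 2a*x = 0 => x* = (y - b)/(2a)
x* = (-7.9831 + 5)/(2*10) = -0.1492
f*(-7.9831) = (y-b)^2/(4a) = (-7.9831 + 5)^2/(4*10)
= 8.8989/40 = 0.2225


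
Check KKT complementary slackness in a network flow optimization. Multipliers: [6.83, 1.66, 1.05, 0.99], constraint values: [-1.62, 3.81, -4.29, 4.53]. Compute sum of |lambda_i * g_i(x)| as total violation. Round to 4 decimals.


KKT complementary slackness check:
lambda_1 * g_1 = 6.83 * -1.62 = -11.0646
lambda_2 * g_2 = 1.66 * 3.81 = 6.3246
lambda_3 * g_3 = 1.05 * -4.29 = -4.5045
lambda_4 * g_4 = 0.99 * 4.53 = 4.4847
Total violation = 11.0646 + 6.3246 + 4.5045 + 4.4847 = 26.3784


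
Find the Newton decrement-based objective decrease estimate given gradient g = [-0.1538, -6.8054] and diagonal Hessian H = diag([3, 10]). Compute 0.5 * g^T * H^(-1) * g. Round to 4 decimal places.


Step 1: H is diagonal, so H^(-1) * g = [-0.0513, -0.6805].
Step 2: g^T H^(-1) g = sum_i g_i^2 / H_ii
  = (-0.1538)^2/3 + (-6.8054)^2/10
  = 0.0079 + 4.6313 = 4.6392
Step 3: Objective decrease = 0.5 * g^T H^(-1) g = 2.3196


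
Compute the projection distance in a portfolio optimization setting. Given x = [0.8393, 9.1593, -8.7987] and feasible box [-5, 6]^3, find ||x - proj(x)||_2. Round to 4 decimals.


Project each component onto [-5, 6].
clip(0.8393) = 0.8393, clip(9.1593) = 6.0, clip(-8.7987) = -5.0
Projection = [0.8393, 6.0, -5.0]
Squared diffs: [0.0, 9.9812, 14.4301]
Distance = sqrt(24.4113) = 4.9408


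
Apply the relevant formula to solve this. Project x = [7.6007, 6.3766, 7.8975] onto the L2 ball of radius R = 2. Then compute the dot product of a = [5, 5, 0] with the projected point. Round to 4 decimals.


Step 1: Compute ||x|| (intermediates to 6 decimals).
||x|| = sqrt(7.6007^2 + 6.3766^2 + 7.8975^2) = 12.68078
Step 2: Project.
Since ||x|| > R, scale = R/||x|| = 2/12.68078 = 0.157719, proj(x) = scale * x
proj(x) = [1.198775, 1.005711, 1.245586]
Step 3: Dot product.
a^T * proj(x) = 5*1.198775 + 5*1.005711 + 0*1.245586 = 11.0224


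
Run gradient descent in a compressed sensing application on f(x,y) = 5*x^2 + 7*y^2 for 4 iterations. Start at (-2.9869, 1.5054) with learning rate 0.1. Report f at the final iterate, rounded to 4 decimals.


Gradient descent on f(x,y) = 5*x^2 + 7*y^2.
Starting point: (-2.9869, 1.5054), alpha = 0.1
Step 1: grad_x = 2*5*-2.9869 = -29.869, grad_y = 2*7*1.5054 = 21.0756
  x_1 = -2.9869 - 0.1*-29.869 = 0.0
  y_1 = 1.5054 - 0.1*21.0756 = -0.6022
Step 2: grad_x = 2*5*0.0 = 0.0, grad_y = 2*7*-0.6022 = -8.4302
  x_2 = 0.0 - 0.1*0.0 = 0.0
  y_2 = -0.6022 - 0.1*-8.4302 = 0.2409
Step 3: grad_x = 2*5*0.0 = 0.0, grad_y = 2*7*0.2409 = 3.3721
  x_3 = 0.0 - 0.1*0.0 = 0.0
  y_3 = 0.2409 - 0.1*3.3721 = -0.0963
Step 4: grad_x = 2*5*0.0 = 0.0, grad_y = 2*7*-0.0963 = -1.3488
  x_4 = 0.0 - 0.1*0.0 = 0.0
  y_4 = -0.0963 - 0.1*-1.3488 = 0.0385
f(0.0, 0.0385) = 5*0.0^2 + 7*0.0385^2 = 0.0104


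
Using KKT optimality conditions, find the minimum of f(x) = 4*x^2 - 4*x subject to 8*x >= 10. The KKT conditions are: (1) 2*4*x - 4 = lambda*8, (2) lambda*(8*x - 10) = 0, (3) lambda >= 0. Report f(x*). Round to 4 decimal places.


Step 1: Try lambda = 0 (constraint inactive).
x_unc = 4/(2*4) = 0.5
Check: 8*0.5 = 4.0 < 10 -- violated!
Step 2: Constraint must be active: 8*x = 10
x* = 10/8 = 1.25
lambda = (2*4*1.25 - 4)/8 = 0.75
Step 3: Compute optimal value.
f(x*) = 4*1.25^2 - 4*1.25 = 1.25


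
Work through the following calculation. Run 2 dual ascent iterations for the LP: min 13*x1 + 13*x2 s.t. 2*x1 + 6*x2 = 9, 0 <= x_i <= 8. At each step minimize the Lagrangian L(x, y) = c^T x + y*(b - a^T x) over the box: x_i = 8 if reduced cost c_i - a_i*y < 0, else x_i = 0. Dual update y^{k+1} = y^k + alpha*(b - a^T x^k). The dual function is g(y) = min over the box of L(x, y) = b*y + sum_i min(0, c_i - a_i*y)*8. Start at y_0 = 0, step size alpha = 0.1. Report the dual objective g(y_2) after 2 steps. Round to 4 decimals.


Dual ascent for LP: min 13*x1 + 13*x2, 2*x1 + 6*x2 = 9, 0 <= x_i <= 8
Step 1: y^k = 0.0, reduced costs: (13.0, 13.0)
  x^k = (0.0, 0.0), subgradient = b - a^T x = 9.0
  y^{k+1} = 0.0 + 0.1*9.0 = 0.9
Step 2: y^k = 0.9, reduced costs: (11.2, 7.6)
  x^k = (0.0, 0.0), subgradient = b - a^T x = 9.0
  y^{k+1} = 0.9 + 0.1*9.0 = 1.8
Dual objective at y_2 = 1.8: reduced costs (9.4, 2.2), box minimizer x = (0.0, 0.0)
g(y_2) = b*y + (c1 - a1*y)*x1 + (c2 - a2*y)*x2 = 9*1.8 + 9.4*0.0 + 2.2*0.0 = 16.2 + 0.0 + 0.0 = 16.2


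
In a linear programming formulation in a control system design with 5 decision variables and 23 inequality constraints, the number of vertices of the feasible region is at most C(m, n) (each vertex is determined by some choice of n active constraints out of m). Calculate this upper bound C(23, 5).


Each vertex corresponds to some choice of n active constraints out of m, so the number of vertices is at most C(m, n) = m! / (n!(m-n)!).
m = 23, n = 5
Numerator: 23 * 22 * 21 * 20 * 19
Denominator: 5! = 120
C(23, 5) = 33649


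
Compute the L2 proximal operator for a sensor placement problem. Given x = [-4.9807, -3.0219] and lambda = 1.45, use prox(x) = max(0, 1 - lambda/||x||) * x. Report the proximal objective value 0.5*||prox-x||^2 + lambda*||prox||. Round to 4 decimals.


Step 1: Compute ||x||.
||x|| = 5.8257
Step 2: Compute scaling factor.
scale = max(0, 1 - 1.45/5.8257) = 0.7511
Step 3: prox(x) = [-3.741, -2.2698]
||prox(x)|| = 4.3757
Step 4: Proximal objective.
0.5*||prox-x||^2 = 1.0513
lambda*||prox|| = 6.3448
Total = 7.3961


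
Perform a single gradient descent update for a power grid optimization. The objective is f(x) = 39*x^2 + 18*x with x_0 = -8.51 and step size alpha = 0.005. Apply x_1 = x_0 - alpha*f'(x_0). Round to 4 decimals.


We compute the gradient at x_0 and apply the update.
f'(x) = 78*x + 18
f'(-8.51) = 78*-8.51 + 18 = -645.78
x_1 = -8.51 - 0.005*-645.78 = -5.2811


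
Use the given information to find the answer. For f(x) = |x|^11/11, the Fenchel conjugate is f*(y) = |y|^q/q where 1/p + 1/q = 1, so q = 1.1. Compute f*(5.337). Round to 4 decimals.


The conjugate exponent q satisfies 1/p + 1/q = 1.
p = 11, so q = 11/(11 - 1) = 1.1
|y|^q = 5.337^1.1 = 6.31
f*(5.337) = 6.31 / 1.1 = 5.7363


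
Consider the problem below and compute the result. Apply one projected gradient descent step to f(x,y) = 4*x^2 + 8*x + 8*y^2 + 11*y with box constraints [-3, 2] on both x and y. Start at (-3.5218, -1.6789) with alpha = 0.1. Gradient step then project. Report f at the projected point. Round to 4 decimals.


Step 1: Compute gradient at (-3.5218, -1.6789).
grad_x = 2*4*-3.5218 + 8 = -20.1744
grad_y = 2*8*-1.6789 + 11 = -15.8624
Step 2: Gradient step.
x_raw = -3.5218 - 0.1*-20.1744 = -1.5044
y_raw = -1.6789 - 0.1*-15.8624 = -0.0927
Step 3: Project onto [-3, 2].
x_proj = clip(-1.5044) = -1.5044
y_proj = clip(-0.0927) = -0.0927
Step 4: Evaluate f.
f(-1.5044, -0.0927) = -3.9331


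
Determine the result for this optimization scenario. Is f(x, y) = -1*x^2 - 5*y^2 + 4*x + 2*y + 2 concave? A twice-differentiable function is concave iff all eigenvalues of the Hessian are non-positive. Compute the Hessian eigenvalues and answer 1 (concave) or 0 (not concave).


The Hessian of f(x,y) = -1*x^2 - 5*y^2 + 4*x + 2*y + 2 is:
H = [[-2, 0], [0, -10]]
Trace = -2 - 10 = -12
Determinant = -2*-10 - (0)^2 = 20
Discriminant = (-12)^2 - 4*20 = 64.0
Eigenvalues: lambda_1 = -10.0, lambda_2 = -2.0
The function is concave.

1
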